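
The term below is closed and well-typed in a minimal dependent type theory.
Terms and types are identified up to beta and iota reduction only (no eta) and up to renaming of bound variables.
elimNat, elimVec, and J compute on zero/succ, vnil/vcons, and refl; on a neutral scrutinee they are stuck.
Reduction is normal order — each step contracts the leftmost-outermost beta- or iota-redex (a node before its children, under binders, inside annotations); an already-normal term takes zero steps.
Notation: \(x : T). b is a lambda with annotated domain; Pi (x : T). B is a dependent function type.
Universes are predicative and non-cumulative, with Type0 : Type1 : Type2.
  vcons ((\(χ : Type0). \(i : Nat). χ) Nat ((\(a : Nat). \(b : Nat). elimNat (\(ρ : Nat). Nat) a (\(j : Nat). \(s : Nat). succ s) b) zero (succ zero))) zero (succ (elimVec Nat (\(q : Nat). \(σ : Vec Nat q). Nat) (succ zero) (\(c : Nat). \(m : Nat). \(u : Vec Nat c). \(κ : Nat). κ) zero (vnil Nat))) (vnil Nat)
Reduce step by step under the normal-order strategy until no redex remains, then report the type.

reduction (normal order):
  vcons ((\(χ : Type0). \(i : Nat). χ) Nat ((\(a : Nat). \(b : Nat). elimNat (\(ρ : Nat). Nat) a (\(j : Nat). \(s : Nat). succ s) b) zero (succ zero))) zero (succ (elimVec Nat (\(q : Nat). \(σ : Vec Nat q). Nat) (succ zero) (\(c : Nat). \(m : Nat). \(u : Vec Nat c). \(κ : Nat). κ) zero (vnil Nat))) (vnil Nat)
  ~> vcons ((\(χ : Nat). Nat) ((\(i : Nat). \(a : Nat). elimNat (\(b : Nat). Nat) i (\(ρ : Nat). \(j : Nat). succ j) a) zero (succ zero))) zero (succ (elimVec Nat (\(s : Nat). \(q : Vec Nat s). Nat) (succ zero) (\(σ : Nat). \(c : Nat). \(m : Vec Nat σ). \(u : Nat). u) zero (vnil Nat))) (vnil Nat)
  ~> vcons Nat zero (succ (elimVec Nat (\(χ : Nat). \(i : Vec Nat χ). Nat) (succ zero) (\(a : Nat). \(b : Nat). \(ρ : Vec Nat a). \(j : Nat). j) zero (vnil Nat))) (vnil Nat)
  ~> vcons Nat zero (succ (succ zero)) (vnil Nat)
inferred type:
  Vec Nat (succ zero)


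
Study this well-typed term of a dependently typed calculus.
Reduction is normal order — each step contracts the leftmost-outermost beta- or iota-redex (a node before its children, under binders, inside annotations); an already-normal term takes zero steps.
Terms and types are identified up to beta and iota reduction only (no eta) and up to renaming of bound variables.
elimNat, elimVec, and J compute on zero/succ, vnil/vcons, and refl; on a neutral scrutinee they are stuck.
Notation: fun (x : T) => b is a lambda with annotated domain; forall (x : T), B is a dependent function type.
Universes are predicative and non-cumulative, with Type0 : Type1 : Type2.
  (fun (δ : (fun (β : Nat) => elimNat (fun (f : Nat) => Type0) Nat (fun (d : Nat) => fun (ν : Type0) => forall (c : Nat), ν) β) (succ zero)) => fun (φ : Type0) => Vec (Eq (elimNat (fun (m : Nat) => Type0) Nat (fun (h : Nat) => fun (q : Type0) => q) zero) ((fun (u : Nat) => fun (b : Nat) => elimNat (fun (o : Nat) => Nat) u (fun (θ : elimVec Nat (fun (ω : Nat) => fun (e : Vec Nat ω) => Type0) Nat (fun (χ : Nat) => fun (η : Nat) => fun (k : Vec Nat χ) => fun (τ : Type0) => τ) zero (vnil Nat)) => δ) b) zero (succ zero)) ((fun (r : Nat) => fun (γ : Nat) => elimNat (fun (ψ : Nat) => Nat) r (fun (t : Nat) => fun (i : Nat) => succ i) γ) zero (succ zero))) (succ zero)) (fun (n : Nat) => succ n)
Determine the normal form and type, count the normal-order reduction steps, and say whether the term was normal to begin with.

resulting normal form:
  fun (δ : Type0) => Vec (Eq Nat (succ zero) (succ zero)) (succ zero)
the term's type:
  forall (δ : Type0), Type0
steps to reach normal form (normal order): 14
already normal: no
first contracted redex: a beta-redex


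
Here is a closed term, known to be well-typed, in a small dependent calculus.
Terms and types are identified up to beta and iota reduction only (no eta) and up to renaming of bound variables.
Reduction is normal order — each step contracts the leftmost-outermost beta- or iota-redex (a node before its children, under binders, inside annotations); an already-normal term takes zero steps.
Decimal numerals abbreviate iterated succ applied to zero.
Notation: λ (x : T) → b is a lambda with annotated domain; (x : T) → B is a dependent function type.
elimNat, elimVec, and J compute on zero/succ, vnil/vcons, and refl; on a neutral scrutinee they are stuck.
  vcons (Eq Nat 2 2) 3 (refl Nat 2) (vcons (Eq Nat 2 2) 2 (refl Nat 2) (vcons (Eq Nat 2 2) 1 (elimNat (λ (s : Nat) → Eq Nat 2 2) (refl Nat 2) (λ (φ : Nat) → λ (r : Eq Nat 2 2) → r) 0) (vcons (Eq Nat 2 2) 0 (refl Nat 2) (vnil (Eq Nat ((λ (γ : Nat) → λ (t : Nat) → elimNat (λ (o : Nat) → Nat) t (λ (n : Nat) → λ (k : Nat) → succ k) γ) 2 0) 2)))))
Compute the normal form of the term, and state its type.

normal form:
  vcons (Eq Nat 2 2) 3 (refl Nat 2) (vcons (Eq Nat 2 2) 2 (refl Nat 2) (vcons (Eq Nat 2 2) 1 (refl Nat 2) (vcons (Eq Nat 2 2) 0 (refl Nat 2) (vnil (Eq Nat 2 2)))))
inferred type:
  Vec (Eq Nat 2 2) 4


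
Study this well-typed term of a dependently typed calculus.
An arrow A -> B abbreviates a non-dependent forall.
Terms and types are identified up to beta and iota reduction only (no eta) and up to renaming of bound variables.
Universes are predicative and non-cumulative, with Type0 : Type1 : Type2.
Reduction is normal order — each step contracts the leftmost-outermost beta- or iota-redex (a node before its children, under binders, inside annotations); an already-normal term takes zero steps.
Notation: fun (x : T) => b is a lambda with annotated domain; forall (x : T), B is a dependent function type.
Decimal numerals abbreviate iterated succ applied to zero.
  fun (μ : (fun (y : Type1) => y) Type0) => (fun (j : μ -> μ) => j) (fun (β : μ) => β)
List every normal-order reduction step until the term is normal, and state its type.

normal-order reduction sequence:
  fun (μ : (fun (y : Type1) => y) Type0) => (fun (j : μ -> μ) => j) (fun (β : μ) => β)
  ~> fun (μ : Type0) => (fun (y : μ -> μ) => y) (fun (j : μ) => j)
  ~> fun (μ : Type0) => fun (y : μ) => y
the term's type:
  forall (μ : Type0), μ -> μ


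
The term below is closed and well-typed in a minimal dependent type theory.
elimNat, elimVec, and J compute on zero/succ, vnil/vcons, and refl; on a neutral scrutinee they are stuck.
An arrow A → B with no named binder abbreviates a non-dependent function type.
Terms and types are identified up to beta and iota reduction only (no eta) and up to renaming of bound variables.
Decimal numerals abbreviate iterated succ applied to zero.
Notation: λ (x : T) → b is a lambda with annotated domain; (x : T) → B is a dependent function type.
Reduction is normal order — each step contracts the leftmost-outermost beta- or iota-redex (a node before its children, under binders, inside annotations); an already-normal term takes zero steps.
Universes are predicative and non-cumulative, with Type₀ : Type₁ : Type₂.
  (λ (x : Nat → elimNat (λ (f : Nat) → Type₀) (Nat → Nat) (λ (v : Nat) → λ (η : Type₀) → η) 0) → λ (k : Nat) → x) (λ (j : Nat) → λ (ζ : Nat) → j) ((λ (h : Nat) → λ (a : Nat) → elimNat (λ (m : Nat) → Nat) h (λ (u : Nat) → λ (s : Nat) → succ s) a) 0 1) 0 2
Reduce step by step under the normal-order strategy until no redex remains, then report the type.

normal-order reduction:
  (λ (x : Nat → elimNat (λ (f : Nat) → Type₀) (Nat → Nat) (λ (v : Nat) → λ (η : Type₀) → η) 0) → λ (k : Nat) → x) (λ (j : Nat) → λ (ζ : Nat) → j) ((λ (h : Nat) → λ (a : Nat) → elimNat (λ (m : Nat) → Nat) h (λ (u : Nat) → λ (s : Nat) → succ s) a) 0 1) 0 2
  ~> (λ (x : Nat) → λ (f : Nat) → λ (v : Nat) → f) ((λ (η : Nat) → λ (k : Nat) → elimNat (λ (j : Nat) → Nat) η (λ (ζ : Nat) → λ (h : Nat) → succ h) k) 0 1) 0 2
  ~> (λ (x : Nat) → λ (f : Nat) → x) 0 2
  ~> (λ (x : Nat) → 0) 2
  ~> 0
type:
  Nat


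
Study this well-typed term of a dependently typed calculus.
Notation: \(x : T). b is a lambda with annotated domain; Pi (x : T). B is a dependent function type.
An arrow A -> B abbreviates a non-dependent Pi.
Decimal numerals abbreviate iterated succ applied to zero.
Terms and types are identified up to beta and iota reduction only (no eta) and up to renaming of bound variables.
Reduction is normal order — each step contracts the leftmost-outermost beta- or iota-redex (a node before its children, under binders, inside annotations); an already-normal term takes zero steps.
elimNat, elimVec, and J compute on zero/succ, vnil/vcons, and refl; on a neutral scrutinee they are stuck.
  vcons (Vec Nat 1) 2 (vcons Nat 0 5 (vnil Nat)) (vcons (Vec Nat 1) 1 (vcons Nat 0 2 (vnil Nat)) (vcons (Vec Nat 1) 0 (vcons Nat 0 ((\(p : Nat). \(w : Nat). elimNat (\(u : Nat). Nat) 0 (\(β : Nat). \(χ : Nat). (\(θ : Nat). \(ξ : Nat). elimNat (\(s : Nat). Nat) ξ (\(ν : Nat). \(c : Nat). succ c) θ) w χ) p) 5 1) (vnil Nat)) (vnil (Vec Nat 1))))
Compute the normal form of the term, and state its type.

reduced normal form:
  vcons (Vec Nat 1) 2 (vcons Nat 0 5 (vnil Nat)) (vcons (Vec Nat 1) 1 (vcons Nat 0 2 (vnil Nat)) (vcons (Vec Nat 1) 0 (vcons Nat 0 5 (vnil Nat)) (vnil (Vec Nat 1))))
inferred type:
  Vec (Vec Nat 1) 3
observation: the leftmost-outermost redex is a beta-redex, and normalization takes 48 steps.


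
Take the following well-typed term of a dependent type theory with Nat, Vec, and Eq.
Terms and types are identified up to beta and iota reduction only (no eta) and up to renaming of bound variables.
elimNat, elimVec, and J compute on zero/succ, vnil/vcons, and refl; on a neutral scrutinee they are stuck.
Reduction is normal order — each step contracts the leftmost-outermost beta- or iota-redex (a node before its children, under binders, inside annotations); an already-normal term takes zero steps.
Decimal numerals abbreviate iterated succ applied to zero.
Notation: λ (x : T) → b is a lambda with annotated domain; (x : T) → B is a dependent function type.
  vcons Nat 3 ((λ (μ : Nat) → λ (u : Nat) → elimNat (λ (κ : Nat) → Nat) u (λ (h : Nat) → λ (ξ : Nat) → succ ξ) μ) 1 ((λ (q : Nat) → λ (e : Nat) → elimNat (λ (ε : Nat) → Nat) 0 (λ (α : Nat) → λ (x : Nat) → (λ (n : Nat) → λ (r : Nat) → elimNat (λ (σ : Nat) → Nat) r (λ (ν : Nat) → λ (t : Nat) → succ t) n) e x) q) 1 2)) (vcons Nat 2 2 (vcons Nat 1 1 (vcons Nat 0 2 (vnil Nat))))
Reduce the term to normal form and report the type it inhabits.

reduced normal form:
  vcons Nat 3 3 (vcons Nat 2 2 (vcons Nat 1 1 (vcons Nat 0 2 (vnil Nat))))
type:
  Vec Nat 4
observation: the term reaches its normal form after 21 normal-order steps.


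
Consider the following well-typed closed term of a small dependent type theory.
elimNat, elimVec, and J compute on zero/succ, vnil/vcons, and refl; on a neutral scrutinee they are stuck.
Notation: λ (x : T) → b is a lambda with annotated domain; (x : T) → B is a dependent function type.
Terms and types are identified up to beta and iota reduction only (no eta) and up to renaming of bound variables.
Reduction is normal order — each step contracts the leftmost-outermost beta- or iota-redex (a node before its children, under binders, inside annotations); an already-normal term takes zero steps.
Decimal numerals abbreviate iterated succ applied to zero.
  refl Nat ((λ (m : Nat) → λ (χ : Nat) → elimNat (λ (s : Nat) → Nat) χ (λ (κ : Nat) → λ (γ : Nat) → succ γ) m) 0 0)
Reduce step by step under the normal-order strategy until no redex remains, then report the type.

normal-order reduction sequence:
  refl Nat ((λ (m : Nat) → λ (χ : Nat) → elimNat (λ (s : Nat) → Nat) χ (λ (κ : Nat) → λ (γ : Nat) → succ γ) m) 0 0)
  ~> refl Nat ((λ (m : Nat) → elimNat (λ (χ : Nat) → Nat) m (λ (s : Nat) → λ (κ : Nat) → succ κ) 0) 0)
  ~> refl Nat (elimNat (λ (m : Nat) → Nat) 0 (λ (χ : Nat) → λ (s : Nat) → succ s) 0)
  ~> refl Nat 0
the term's type:
  Eq Nat 0 0


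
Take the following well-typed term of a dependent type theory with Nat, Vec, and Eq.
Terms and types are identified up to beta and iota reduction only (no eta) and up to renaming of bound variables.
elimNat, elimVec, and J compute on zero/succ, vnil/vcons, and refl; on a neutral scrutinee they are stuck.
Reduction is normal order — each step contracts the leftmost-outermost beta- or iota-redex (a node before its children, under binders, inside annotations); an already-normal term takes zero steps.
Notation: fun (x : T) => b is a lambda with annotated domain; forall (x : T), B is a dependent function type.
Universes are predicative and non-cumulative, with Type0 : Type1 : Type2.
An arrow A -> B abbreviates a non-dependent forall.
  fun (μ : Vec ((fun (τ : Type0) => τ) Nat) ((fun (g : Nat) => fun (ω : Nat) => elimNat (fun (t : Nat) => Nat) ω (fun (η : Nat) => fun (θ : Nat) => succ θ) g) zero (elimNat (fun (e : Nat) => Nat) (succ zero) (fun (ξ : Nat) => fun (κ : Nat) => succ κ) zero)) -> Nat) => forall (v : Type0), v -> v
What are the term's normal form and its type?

resulting normal form:
  fun (μ : Vec Nat (succ zero) -> Nat) => forall (τ : Type0), τ -> τ
the term's type:
  (Vec Nat (succ zero) -> Nat) -> Type1


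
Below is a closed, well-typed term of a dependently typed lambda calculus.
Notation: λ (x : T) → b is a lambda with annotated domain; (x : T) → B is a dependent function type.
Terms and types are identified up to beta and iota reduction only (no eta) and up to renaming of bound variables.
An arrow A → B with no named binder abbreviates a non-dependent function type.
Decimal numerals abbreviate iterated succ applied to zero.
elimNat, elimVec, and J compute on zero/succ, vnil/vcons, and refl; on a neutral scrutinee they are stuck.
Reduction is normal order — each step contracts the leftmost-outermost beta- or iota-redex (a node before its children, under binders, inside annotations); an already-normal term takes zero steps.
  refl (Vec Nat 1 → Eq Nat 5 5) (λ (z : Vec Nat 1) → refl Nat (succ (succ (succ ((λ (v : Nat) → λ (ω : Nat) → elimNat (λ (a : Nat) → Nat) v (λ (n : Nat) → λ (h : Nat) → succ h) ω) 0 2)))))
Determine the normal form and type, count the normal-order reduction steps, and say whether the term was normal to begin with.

resulting normal form:
  refl (Vec Nat 1 → Eq Nat 5 5) (λ (z : Vec Nat 1) → refl Nat 5)
type:
  Eq (Vec Nat 1 → Eq Nat 5 5) (λ (z : Vec Nat 1) → refl Nat 5) (λ (v : Vec Nat 1) → refl Nat 5)
reduction steps (normal order): 9
started in normal form: no
first contracted redex: a beta-redex


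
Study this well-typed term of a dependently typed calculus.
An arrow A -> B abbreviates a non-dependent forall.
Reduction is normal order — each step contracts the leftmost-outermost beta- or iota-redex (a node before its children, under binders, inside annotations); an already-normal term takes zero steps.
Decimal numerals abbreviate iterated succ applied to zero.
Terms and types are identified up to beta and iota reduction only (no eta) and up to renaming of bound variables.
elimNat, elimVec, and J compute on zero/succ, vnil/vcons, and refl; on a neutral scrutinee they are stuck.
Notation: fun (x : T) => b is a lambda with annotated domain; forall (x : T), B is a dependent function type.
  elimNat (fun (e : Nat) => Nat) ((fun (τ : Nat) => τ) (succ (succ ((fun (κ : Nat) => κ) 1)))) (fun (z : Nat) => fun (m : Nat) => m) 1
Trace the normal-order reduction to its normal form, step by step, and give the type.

normal-order reduction sequence:
  elimNat (fun (e : Nat) => Nat) ((fun (τ : Nat) => τ) (succ (succ ((fun (κ : Nat) => κ) 1)))) (fun (z : Nat) => fun (m : Nat) => m) 1
  ~> (fun (e : Nat) => fun (τ : Nat) => τ) 0 (elimNat (fun (κ : Nat) => Nat) ((fun (z : Nat) => z) (succ (succ ((fun (m : Nat) => m) 1)))) (fun (u : Nat) => fun (ω : Nat) => ω) 0)
  ~> (fun (e : Nat) => e) (elimNat (fun (τ : Nat) => Nat) ((fun (κ : Nat) => κ) (succ (succ ((fun (z : Nat) => z) 1)))) (fun (m : Nat) => fun (u : Nat) => u) 0)
  ~> elimNat (fun (e : Nat) => Nat) ((fun (τ : Nat) => τ) (succ (succ ((fun (κ : Nat) => κ) 1)))) (fun (z : Nat) => fun (m : Nat) => m) 0
  ~> (fun (e : Nat) => e) (succ (succ ((fun (τ : Nat) => τ) 1)))
  ~> succ (succ ((fun (e : Nat) => e) 1))
  ~> 3
the term's type:
  Nat


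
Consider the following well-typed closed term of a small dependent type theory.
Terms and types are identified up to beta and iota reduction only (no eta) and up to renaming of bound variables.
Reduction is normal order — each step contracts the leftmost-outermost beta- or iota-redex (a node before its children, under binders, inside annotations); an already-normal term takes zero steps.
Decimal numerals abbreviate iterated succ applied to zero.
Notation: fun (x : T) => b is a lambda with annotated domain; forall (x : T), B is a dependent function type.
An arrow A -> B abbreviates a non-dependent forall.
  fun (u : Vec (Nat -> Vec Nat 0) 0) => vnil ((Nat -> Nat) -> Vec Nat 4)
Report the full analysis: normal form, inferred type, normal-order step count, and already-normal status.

resulting normal form:
  fun (u : Vec (Nat -> Vec Nat 0) 0) => vnil ((Nat -> Nat) -> Vec Nat 4)
type:
  Vec (Nat -> Vec Nat 0) 0 -> Vec ((Nat -> Nat) -> Vec Nat 4) 0
steps to reach normal form (normal order): 0
started in normal form: yes


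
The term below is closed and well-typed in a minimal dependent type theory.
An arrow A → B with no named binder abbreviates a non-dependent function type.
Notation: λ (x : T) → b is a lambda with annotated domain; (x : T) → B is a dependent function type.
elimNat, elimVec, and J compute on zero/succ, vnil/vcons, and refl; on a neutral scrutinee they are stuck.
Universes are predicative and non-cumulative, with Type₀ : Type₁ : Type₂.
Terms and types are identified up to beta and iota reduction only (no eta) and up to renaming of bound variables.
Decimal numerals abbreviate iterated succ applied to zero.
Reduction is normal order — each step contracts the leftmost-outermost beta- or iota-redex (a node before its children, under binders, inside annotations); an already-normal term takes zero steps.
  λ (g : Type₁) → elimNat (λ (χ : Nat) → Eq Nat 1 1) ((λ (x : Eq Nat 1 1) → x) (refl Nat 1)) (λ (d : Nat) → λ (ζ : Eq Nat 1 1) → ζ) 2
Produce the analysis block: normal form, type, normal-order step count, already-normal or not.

resulting normal form:
  λ (g : Type₁) → refl Nat 1
type:
  Type₁ → Eq Nat 1 1
steps to reach normal form (normal order): 8
term was already normal: no
first redex: an elimNat iota-redex


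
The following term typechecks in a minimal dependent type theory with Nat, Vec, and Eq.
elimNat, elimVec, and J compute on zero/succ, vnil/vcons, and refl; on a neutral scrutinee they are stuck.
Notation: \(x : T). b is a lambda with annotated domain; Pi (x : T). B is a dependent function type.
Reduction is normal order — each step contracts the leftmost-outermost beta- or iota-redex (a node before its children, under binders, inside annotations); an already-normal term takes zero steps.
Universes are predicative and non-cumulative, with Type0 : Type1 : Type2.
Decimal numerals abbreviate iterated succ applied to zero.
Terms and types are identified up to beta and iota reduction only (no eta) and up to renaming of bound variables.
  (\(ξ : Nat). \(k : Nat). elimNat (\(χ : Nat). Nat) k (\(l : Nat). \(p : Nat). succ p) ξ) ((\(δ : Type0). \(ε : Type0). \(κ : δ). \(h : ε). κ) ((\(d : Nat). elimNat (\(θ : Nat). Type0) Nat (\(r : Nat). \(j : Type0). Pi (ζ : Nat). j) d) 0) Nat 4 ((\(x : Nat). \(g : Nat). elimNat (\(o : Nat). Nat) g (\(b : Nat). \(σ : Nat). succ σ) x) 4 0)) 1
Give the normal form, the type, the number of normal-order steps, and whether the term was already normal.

reduced normal form:
  5
inferred type:
  Nat
normal-order step count: 19
already normal: no
first redex: a beta-redex


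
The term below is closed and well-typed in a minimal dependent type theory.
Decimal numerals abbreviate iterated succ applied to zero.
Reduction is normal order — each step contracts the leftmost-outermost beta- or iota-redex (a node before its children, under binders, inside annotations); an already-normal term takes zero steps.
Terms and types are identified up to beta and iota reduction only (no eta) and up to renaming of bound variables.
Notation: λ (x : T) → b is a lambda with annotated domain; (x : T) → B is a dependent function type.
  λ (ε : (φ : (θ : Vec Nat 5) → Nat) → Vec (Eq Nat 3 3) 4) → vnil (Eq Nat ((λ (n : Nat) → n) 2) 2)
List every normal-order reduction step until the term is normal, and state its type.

normal-order reduction:
  λ (ε : (φ : (θ : Vec Nat 5) → Nat) → Vec (Eq Nat 3 3) 4) → vnil (Eq Nat ((λ (n : Nat) → n) 2) 2)
  ~> λ (ε : (φ : (θ : Vec Nat 5) → Nat) → Vec (Eq Nat 3 3) 4) → vnil (Eq Nat 2 2)
type:
  (ε : (φ : (θ : Vec Nat 5) → Nat) → Vec (Eq Nat 3 3) 4) → Vec (Eq Nat 2 2) 0


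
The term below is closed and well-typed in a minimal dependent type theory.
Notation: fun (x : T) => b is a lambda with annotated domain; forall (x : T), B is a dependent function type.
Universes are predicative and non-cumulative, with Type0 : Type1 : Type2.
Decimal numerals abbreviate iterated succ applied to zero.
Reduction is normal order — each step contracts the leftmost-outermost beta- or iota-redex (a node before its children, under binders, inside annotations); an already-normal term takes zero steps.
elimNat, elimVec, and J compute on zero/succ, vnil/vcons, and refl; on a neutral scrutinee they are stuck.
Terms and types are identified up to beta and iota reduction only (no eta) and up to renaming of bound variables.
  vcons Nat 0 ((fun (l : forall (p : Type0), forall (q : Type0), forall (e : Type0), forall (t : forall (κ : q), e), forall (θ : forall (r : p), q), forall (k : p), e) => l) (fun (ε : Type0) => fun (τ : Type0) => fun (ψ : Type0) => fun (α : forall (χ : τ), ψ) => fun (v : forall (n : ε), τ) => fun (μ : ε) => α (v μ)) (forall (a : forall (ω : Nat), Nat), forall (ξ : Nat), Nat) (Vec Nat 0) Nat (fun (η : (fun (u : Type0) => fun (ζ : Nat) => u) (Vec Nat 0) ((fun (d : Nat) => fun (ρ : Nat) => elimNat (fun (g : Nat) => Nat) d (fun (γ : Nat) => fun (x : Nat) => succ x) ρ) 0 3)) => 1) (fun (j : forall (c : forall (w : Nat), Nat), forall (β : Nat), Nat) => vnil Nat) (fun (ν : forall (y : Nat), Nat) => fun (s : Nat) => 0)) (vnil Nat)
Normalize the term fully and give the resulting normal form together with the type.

normal form:
  vcons Nat 0 1 (vnil Nat)
inferred type:
  Vec Nat 1
observation: 8 normal-order steps separate the term from its normal form.


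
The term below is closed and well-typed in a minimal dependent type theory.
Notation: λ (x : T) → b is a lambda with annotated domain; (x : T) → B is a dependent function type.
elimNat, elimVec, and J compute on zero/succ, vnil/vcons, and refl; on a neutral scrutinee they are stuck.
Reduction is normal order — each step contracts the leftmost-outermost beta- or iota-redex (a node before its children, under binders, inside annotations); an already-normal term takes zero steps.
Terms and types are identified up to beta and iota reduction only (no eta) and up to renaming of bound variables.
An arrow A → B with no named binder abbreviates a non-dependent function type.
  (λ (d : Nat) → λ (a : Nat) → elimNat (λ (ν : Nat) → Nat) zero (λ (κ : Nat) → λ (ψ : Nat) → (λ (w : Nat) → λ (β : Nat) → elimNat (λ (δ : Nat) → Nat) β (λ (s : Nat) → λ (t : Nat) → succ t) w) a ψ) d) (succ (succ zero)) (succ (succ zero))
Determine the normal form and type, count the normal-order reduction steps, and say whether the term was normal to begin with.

resulting normal form:
  succ (succ (succ (succ zero)))
inferred type:
  Nat
steps to reach normal form (normal order): 27
started in normal form: no
first redex: a beta-redex


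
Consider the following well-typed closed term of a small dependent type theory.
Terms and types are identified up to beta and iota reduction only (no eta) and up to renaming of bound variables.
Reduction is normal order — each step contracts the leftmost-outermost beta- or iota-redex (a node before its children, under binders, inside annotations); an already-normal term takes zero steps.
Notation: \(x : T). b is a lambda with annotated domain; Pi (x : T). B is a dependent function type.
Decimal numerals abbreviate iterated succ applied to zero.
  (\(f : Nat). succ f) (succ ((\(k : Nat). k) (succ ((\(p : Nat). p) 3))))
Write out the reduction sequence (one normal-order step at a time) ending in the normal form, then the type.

normal-order reduction:
  (\(f : Nat). succ f) (succ ((\(k : Nat). k) (succ ((\(p : Nat). p) 3))))
  ~> succ (succ ((\(f : Nat). f) (succ ((\(k : Nat). k) 3))))
  ~> succ (succ (succ ((\(f : Nat). f) 3)))
  ~> 6
the term's type:
  Nat


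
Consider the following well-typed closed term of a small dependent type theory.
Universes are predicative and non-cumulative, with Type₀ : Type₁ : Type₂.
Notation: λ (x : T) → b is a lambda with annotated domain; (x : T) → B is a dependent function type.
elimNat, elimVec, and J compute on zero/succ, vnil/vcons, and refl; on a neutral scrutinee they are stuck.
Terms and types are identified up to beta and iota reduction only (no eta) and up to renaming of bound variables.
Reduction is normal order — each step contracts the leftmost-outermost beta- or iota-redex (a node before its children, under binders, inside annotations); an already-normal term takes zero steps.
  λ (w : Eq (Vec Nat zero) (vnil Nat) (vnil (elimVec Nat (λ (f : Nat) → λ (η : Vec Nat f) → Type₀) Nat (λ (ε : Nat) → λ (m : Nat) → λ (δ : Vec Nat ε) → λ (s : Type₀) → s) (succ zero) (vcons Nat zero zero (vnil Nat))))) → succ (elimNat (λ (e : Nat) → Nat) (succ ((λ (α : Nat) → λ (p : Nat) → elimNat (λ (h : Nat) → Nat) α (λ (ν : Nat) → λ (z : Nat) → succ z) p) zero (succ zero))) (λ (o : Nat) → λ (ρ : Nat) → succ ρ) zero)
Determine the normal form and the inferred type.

reduced normal form:
  λ (w : Eq (Vec Nat zero) (vnil Nat) (vnil Nat)) → succ (succ (succ zero))
type:
  (w : Eq (Vec Nat zero) (vnil Nat) (vnil Nat)) → Nat


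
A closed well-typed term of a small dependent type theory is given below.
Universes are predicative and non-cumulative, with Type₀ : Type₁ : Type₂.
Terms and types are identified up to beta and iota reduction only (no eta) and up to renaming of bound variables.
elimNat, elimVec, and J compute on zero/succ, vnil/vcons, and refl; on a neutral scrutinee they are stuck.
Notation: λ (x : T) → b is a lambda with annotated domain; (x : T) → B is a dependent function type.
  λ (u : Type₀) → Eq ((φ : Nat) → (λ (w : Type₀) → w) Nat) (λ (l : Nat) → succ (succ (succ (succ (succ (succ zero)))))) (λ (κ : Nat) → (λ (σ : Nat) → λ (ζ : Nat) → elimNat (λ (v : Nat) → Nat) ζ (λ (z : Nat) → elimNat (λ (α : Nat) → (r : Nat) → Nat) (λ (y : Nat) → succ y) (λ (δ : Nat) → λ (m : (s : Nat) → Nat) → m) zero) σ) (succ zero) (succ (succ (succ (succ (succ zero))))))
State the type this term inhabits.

the term's type:
  (u : Type₀) → Type₀


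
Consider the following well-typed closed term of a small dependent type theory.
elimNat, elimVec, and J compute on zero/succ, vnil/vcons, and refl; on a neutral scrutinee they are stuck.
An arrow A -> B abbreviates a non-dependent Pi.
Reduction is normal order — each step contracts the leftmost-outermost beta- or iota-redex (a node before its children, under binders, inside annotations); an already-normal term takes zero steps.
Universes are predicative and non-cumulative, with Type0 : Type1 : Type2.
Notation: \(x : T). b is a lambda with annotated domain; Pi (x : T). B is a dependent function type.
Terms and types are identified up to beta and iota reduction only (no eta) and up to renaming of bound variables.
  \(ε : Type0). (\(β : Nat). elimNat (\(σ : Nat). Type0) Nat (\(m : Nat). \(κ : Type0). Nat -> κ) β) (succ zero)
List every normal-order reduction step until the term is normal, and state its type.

normal-order reduction:
  \(ε : Type0). (\(β : Nat). elimNat (\(σ : Nat). Type0) Nat (\(m : Nat). \(κ : Type0). Nat -> κ) β) (succ zero)
  ~> \(ε : Type0). elimNat (\(β : Nat). Type0) Nat (\(σ : Nat). \(m : Type0). Nat -> m) (succ zero)
  ~> \(ε : Type0). (\(β : Nat). \(σ : Type0). Nat -> σ) zero (elimNat (\(m : Nat). Type0) Nat (\(κ : Nat). \(a : Type0). Nat -> a) zero)
  ~> \(ε : Type0). (\(β : Type0). Nat -> β) (elimNat (\(σ : Nat). Type0) Nat (\(m : Nat). \(κ : Type0). Nat -> κ) zero)
  ~> \(ε : Type0). Nat -> elimNat (\(β : Nat). Type0) Nat (\(σ : Nat). \(m : Type0). Nat -> m) zero
  ~> \(ε : Type0). Nat -> Nat
inferred type:
  Type0 -> Type0


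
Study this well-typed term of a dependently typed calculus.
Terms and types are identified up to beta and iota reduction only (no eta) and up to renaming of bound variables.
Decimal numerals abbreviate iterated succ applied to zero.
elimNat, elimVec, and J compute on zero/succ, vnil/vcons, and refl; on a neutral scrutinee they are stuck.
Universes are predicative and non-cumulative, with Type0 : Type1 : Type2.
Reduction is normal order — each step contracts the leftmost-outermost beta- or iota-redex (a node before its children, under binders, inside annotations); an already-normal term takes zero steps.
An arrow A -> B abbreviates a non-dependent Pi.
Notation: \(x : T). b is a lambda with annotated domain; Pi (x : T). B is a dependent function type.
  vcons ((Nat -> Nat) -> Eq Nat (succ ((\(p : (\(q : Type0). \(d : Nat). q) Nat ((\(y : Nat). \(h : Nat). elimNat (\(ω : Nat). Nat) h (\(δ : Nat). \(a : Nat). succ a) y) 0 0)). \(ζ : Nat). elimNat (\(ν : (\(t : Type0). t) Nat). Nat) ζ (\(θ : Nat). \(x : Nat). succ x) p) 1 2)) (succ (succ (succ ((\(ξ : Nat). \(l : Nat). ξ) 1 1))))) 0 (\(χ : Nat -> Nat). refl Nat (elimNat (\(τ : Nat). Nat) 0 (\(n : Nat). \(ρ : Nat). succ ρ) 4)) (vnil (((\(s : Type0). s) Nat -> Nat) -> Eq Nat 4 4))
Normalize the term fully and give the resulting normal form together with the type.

reduced normal form:
  vcons ((Nat -> Nat) -> Eq Nat 4 4) 0 (\(p : Nat -> Nat). refl Nat 4) (vnil ((Nat -> Nat) -> Eq Nat 4 4))
the term's type:
  Vec ((Nat -> Nat) -> Eq Nat 4 4) 1
observation: the first redex contracted is a beta-redex; the normal form is reached in 22 normal-order steps.


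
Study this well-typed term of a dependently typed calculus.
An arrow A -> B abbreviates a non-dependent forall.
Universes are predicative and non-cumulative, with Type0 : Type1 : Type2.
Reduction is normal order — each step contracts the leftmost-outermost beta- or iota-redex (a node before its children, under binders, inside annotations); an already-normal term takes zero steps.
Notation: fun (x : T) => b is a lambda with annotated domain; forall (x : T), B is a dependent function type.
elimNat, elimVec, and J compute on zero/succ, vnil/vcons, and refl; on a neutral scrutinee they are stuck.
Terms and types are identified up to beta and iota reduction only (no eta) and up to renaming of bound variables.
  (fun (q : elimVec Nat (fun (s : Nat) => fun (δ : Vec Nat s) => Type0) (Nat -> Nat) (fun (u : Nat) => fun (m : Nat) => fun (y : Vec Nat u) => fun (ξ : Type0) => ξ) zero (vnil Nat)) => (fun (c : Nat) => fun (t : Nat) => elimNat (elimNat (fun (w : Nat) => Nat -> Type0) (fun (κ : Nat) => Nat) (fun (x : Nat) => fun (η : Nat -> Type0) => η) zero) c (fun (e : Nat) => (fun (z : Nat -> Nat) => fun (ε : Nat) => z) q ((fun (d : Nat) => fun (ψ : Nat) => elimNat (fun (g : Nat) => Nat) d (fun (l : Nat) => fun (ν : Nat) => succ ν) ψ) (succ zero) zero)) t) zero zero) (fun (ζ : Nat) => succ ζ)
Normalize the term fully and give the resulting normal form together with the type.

resulting normal form:
  zero
the term's type:
  Nat


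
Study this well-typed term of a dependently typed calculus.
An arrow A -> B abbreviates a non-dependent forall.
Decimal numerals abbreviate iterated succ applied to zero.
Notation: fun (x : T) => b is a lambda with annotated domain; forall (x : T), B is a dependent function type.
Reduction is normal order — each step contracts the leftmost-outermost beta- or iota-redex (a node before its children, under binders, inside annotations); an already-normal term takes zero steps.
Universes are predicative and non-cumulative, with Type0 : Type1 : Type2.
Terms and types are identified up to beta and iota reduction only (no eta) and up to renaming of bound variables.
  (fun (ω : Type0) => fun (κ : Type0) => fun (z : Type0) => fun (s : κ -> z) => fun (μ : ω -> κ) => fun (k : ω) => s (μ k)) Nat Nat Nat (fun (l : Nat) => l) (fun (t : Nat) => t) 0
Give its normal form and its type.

normal form:
  0
type:
  Nat
observation: the first redex contracted is a beta-redex; the normal form is reached in 8 normal-order steps.


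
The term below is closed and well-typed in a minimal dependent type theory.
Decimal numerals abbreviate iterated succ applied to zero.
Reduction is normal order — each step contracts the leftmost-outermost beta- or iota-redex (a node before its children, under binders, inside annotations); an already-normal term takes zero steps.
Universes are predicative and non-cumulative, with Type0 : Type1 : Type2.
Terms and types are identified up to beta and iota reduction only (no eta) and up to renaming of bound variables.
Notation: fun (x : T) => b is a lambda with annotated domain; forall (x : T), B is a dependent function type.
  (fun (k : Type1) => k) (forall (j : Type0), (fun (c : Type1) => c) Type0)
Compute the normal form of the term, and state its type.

resulting normal form:
  forall (k : Type0), Type0
inferred type:
  Type1


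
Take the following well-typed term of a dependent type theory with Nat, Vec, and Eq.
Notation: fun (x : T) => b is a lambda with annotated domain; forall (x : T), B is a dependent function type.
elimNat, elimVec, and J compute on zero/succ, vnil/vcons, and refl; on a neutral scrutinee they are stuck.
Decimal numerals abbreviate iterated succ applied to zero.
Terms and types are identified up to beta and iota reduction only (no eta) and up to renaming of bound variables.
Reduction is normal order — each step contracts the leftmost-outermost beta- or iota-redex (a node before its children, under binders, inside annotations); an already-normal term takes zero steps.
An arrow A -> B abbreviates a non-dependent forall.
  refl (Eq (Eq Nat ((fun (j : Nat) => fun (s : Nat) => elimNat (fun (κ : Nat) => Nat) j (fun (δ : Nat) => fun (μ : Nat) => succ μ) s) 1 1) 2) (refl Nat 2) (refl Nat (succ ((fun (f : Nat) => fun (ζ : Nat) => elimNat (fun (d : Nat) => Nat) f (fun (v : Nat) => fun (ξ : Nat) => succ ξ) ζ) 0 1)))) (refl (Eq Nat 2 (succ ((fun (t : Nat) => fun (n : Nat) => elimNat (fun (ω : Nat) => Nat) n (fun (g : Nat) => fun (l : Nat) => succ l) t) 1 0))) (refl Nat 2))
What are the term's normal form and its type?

resulting normal form:
  refl (Eq (Eq Nat 2 2) (refl Nat 2) (refl Nat 2)) (refl (Eq Nat 2 2) (refl Nat 2))
the term's type:
  Eq (Eq (Eq Nat 2 2) (refl Nat 2) (refl Nat 2)) (refl (Eq Nat 2 2) (refl Nat 2)) (refl (Eq Nat 2 2) (refl Nat 2))
observation: 18 normal-order steps separate the term from its normal form.


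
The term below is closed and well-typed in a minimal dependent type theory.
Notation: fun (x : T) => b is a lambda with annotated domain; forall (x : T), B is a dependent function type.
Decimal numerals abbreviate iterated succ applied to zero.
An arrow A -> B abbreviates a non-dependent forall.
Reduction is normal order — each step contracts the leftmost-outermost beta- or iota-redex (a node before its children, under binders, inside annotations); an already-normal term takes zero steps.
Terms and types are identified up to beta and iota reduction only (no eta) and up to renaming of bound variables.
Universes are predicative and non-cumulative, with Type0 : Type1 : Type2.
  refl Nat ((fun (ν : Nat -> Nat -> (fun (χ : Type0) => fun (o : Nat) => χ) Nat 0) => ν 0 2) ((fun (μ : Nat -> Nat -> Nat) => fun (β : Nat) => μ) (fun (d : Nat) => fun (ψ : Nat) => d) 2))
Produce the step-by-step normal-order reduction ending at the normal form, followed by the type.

normal-order reduction:
  refl Nat ((fun (ν : Nat -> Nat -> (fun (χ : Type0) => fun (o : Nat) => χ) Nat 0) => ν 0 2) ((fun (μ : Nat -> Nat -> Nat) => fun (β : Nat) => μ) (fun (d : Nat) => fun (ψ : Nat) => d) 2))
  ~> refl Nat ((fun (ν : Nat -> Nat -> Nat) => fun (χ : Nat) => ν) (fun (o : Nat) => fun (μ : Nat) => o) 2 0 2)
  ~> refl Nat ((fun (ν : Nat) => fun (χ : Nat) => fun (o : Nat) => χ) 2 0 2)
  ~> refl Nat ((fun (ν : Nat) => fun (χ : Nat) => ν) 0 2)
  ~> refl Nat ((fun (ν : Nat) => 0) 2)
  ~> refl Nat 0
type:
  Eq Nat 0 0


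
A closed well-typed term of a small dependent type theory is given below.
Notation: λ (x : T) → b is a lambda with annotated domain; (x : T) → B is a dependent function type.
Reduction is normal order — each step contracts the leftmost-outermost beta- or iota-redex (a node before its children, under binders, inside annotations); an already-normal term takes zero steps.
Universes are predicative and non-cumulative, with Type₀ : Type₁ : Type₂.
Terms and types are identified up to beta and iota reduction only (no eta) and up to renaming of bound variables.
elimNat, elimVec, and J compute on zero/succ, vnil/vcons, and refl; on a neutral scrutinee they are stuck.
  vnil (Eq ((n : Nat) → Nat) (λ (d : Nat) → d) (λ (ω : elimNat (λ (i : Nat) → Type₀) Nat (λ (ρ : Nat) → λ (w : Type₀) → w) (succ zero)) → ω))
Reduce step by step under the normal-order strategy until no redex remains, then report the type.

reduction (normal order):
  vnil (Eq ((n : Nat) → Nat) (λ (d : Nat) → d) (λ (ω : elimNat (λ (i : Nat) → Type₀) Nat (λ (ρ : Nat) → λ (w : Type₀) → w) (succ zero)) → ω))
  ~> vnil (Eq ((n : Nat) → Nat) (λ (d : Nat) → d) (λ (ω : (λ (i : Nat) → λ (ρ : Type₀) → ρ) zero (elimNat (λ (w : Nat) → Type₀) Nat (λ (c : Nat) → λ (μ : Type₀) → μ) zero)) → ω))
  ~> vnil (Eq ((n : Nat) → Nat) (λ (d : Nat) → d) (λ (ω : (λ (i : Type₀) → i) (elimNat (λ (ρ : Nat) → Type₀) Nat (λ (w : Nat) → λ (c : Type₀) → c) zero)) → ω))
  ~> vnil (Eq ((n : Nat) → Nat) (λ (d : Nat) → d) (λ (ω : elimNat (λ (i : Nat) → Type₀) Nat (λ (ρ : Nat) → λ (w : Type₀) → w) zero) → ω))
  ~> vnil (Eq ((n : Nat) → Nat) (λ (d : Nat) → d) (λ (ω : Nat) → ω))
inferred type:
  Vec (Eq ((n : Nat) → Nat) (λ (d : Nat) → d) (λ (ω : Nat) → ω)) zero


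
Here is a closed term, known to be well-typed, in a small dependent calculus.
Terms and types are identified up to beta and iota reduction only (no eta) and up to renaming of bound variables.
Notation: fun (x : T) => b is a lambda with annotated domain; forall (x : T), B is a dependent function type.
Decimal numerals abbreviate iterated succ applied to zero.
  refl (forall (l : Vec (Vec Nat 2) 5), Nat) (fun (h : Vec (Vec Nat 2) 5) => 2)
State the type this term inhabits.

type:
  Eq (forall (l : Vec (Vec Nat 2) 5), Nat) (fun (h : Vec (Vec Nat 2) 5) => 2) (fun (β : Vec (Vec Nat 2) 5) => 2)


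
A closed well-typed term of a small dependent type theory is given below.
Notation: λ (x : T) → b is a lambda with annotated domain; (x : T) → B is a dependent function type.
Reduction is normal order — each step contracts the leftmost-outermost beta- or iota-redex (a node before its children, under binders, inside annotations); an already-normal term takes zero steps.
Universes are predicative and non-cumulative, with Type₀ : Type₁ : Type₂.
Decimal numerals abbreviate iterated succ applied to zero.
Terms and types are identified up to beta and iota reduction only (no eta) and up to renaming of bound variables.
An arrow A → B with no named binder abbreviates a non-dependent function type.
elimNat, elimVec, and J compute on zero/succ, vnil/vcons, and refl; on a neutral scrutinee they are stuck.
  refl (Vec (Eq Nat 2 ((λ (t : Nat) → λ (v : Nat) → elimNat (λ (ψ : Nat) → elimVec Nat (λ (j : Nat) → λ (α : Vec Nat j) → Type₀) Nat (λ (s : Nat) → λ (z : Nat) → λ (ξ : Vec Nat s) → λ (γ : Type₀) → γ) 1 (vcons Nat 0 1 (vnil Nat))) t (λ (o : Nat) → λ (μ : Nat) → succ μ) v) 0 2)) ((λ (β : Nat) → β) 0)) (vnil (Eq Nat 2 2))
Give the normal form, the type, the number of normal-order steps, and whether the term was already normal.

reduced normal form:
  refl (Vec (Eq Nat 2 2) 0) (vnil (Eq Nat 2 2))
type:
  Eq (Vec (Eq Nat 2 2) 0) (vnil (Eq Nat 2 2)) (vnil (Eq Nat 2 2))
normal-order step count: 10
term was already normal: no
first redex: a beta-redex
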